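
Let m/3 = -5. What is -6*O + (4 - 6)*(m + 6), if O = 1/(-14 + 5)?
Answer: 56/3 ≈ 18.667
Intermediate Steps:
m = -15 (m = 3*(-5) = -15)
O = -1/9 (O = 1/(-9) = -1/9 ≈ -0.11111)
-6*O + (4 - 6)*(m + 6) = -6*(-1/9) + (4 - 6)*(-15 + 6) = 2/3 - 2*(-9) = 2/3 + 18 = 56/3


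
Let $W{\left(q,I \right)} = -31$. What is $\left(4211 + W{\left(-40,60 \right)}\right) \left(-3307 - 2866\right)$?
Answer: $-25803140$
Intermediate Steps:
$\left(4211 + W{\left(-40,60 \right)}\right) \left(-3307 - 2866\right) = \left(4211 - 31\right) \left(-3307 - 2866\right) = 4180 \left(-6173\right) = -25803140$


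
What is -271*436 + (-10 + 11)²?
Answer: -118155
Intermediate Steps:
-271*436 + (-10 + 11)² = -118156 + 1² = -118156 + 1 = -118155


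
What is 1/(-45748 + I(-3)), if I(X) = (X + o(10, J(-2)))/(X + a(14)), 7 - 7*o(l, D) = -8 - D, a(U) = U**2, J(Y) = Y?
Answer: -1351/61805556 ≈ -2.1859e-5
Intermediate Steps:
o(l, D) = 15/7 + D/7 (o(l, D) = 1 - (-8 - D)/7 = 1 + (8/7 + D/7) = 15/7 + D/7)
I(X) = (13/7 + X)/(196 + X) (I(X) = (X + (15/7 + (1/7)*(-2)))/(X + 14**2) = (X + (15/7 - 2/7))/(X + 196) = (X + 13/7)/(196 + X) = (13/7 + X)/(196 + X))
1/(-45748 + I(-3)) = 1/(-45748 + (13/7 - 3)/(196 - 3)) = 1/(-45748 - 8/7/193) = 1/(-45748 + (1/193)*(-8/7)) = 1/(-45748 - 8/1351) = 1/(-61805556/1351) = -1351/61805556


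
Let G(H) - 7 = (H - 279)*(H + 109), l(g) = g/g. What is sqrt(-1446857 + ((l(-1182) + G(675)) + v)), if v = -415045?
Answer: I*sqrt(1551430) ≈ 1245.6*I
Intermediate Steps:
l(g) = 1
G(H) = 7 + (-279 + H)*(109 + H) (G(H) = 7 + (H - 279)*(H + 109) = 7 + (-279 + H)*(109 + H))
sqrt(-1446857 + ((l(-1182) + G(675)) + v)) = sqrt(-1446857 + ((1 + (-30404 + 675**2 - 170*675)) - 415045)) = sqrt(-1446857 + ((1 + (-30404 + 455625 - 114750)) - 415045)) = sqrt(-1446857 + ((1 + 310471) - 415045)) = sqrt(-1446857 + (310472 - 415045)) = sqrt(-1446857 - 104573) = sqrt(-1551430) = I*sqrt(1551430)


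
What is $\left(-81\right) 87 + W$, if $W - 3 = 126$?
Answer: $-6918$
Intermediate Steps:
$W = 129$ ($W = 3 + 126 = 129$)
$\left(-81\right) 87 + W = \left(-81\right) 87 + 129 = -7047 + 129 = -6918$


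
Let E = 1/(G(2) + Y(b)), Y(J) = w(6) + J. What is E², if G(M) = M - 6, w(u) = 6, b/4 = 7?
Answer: 1/900 ≈ 0.0011111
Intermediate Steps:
b = 28 (b = 4*7 = 28)
Y(J) = 6 + J
G(M) = -6 + M
E = 1/30 (E = 1/((-6 + 2) + (6 + 28)) = 1/(-4 + 34) = 1/30 ≈ 0.033333)
E² = (1/30)² = 1/900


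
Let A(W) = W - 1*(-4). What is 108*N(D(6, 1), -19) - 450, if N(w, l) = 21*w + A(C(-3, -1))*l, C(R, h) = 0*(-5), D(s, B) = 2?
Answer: -4122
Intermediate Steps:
C(R, h) = 0
A(W) = 4 + W (A(W) = W + 4 = 4 + W)
N(w, l) = 4*l + 21*w (N(w, l) = 21*w + (4 + 0)*l = 21*w + 4*l = 4*l + 21*w)
108*N(D(6, 1), -19) - 450 = 108*(4*(-19) + 21*2) - 450 = 108*(-76 + 42) - 450 = 108*(-34) - 450 = -3672 - 450 = -4122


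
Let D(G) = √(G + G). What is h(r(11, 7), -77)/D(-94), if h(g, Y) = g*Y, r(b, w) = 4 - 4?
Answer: 0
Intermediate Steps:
r(b, w) = 0
h(g, Y) = Y*g
D(G) = √2*√G (D(G) = √(2*G) = √2*√G)
h(r(11, 7), -77)/D(-94) = (-77*0)/((√2*√(-94))) = 0/((√2*(I*√94))) = 0/((2*I*√47)) = 0*(-I*√47/94) = 0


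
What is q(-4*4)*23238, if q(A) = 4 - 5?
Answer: -23238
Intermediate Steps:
q(A) = -1
q(-4*4)*23238 = -1*23238 = -23238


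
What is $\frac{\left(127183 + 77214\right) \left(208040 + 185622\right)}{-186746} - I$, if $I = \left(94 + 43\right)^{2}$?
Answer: $- \frac{41984183744}{93373} \approx -4.4964 \cdot 10^{5}$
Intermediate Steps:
$I = 18769$ ($I = 137^{2} = 18769$)
$\frac{\left(127183 + 77214\right) \left(208040 + 185622\right)}{-186746} - I = \frac{\left(127183 + 77214\right) \left(208040 + 185622\right)}{-186746} - 18769 = 204397 \cdot 393662 \left(- \frac{1}{186746}\right) - 18769 = 80463331814 \left(- \frac{1}{186746}\right) - 18769 = - \frac{40231665907}{93373} - 18769 = - \frac{41984183744}{93373}$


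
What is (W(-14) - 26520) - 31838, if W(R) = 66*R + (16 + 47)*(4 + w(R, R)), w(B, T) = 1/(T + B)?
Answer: -236129/4 ≈ -59032.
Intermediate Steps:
w(B, T) = 1/(B + T)
W(R) = 252 + 66*R + 63/(2*R) (W(R) = 66*R + (16 + 47)*(4 + 1/(R + R)) = 66*R + 63*(4 + 1/(2*R)) = 66*R + (252 + 63/(2*R)) = 252 + 66*R + 63/(2*R))
(W(-14) - 26520) - 31838 = ((252 + 66*(-14) + (63/2)/(-14)) - 26520) - 31838 = ((252 - 924 + (63/2)*(-1/14)) - 26520) - 31838 = ((252 - 924 - 9/4) - 26520) - 31838 = (-2697/4 - 26520) - 31838 = -108777/4 - 31838 = -236129/4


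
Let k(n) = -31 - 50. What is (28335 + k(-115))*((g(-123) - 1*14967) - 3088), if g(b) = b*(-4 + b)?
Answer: -68770236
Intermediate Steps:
k(n) = -81
(28335 + k(-115))*((g(-123) - 1*14967) - 3088) = (28335 - 81)*((-123*(-4 - 123) - 1*14967) - 3088) = 28254*((-123*(-127) - 14967) - 3088) = 28254*((15621 - 14967) - 3088) = 28254*(654 - 3088) = 28254*(-2434) = -68770236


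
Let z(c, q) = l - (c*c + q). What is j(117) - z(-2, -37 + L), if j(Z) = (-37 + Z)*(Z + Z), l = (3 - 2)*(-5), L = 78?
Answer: 18770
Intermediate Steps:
l = -5 (l = 1*(-5) = -5)
z(c, q) = -5 - q - c² (z(c, q) = -5 - (c*c + q) = -5 - (c² + q) = -5 - (q + c²) = -5 + (-q - c²) = -5 - q - c²)
j(Z) = 2*Z*(-37 + Z) (j(Z) = (-37 + Z)*(2*Z) = 2*Z*(-37 + Z))
j(117) - z(-2, -37 + L) = 2*117*(-37 + 117) - (-5 - (-37 + 78) - 1*(-2)²) = 2*117*80 - (-5 - 1*41 - 1*4) = 18720 - (-5 - 41 - 4) = 18720 - 1*(-50) = 18720 + 50 = 18770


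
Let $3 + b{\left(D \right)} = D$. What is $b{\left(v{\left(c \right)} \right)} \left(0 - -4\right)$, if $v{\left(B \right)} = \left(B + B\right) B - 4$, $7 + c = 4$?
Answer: $44$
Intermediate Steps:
$c = -3$ ($c = -7 + 4 = -3$)
$v{\left(B \right)} = -4 + 2 B^{2}$ ($v{\left(B \right)} = 2 B B - 4 = 2 B^{2} - 4 = -4 + 2 B^{2}$)
$b{\left(D \right)} = -3 + D$
$b{\left(v{\left(c \right)} \right)} \left(0 - -4\right) = \left(-3 - \left(4 - 2 \left(-3\right)^{2}\right)\right) \left(0 - -4\right) = \left(-3 + \left(-4 + 2 \cdot 9\right)\right) \left(0 + 4\right) = \left(-3 + \left(-4 + 18\right)\right) 4 = \left(-3 + 14\right) 4 = 11 \cdot 4 = 44$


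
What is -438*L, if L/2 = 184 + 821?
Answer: -880380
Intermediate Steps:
L = 2010 (L = 2*(184 + 821) = 2*1005 = 2010)
-438*L = -438*2010 = -880380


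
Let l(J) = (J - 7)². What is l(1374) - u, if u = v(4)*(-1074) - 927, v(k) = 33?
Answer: 1905058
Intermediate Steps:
l(J) = (-7 + J)²
u = -36369 (u = 33*(-1074) - 927 = -35442 - 927 = -36369)
l(1374) - u = (-7 + 1374)² - 1*(-36369) = 1367² + 36369 = 1868689 + 36369 = 1905058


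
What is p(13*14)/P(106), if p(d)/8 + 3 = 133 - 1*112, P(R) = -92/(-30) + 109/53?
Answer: 114480/4073 ≈ 28.107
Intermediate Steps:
P(R) = 4073/795 (P(R) = -92*(-1/30) + 109*(1/53) = 46/15 + 109/53 = 4073/795)
p(d) = 144 (p(d) = -24 + 8*(133 - 1*112) = -24 + 8*(133 - 112) = -24 + 8*21 = -24 + 168 = 144)
p(13*14)/P(106) = 144/(4073/795) = 144*(795/4073) = 114480/4073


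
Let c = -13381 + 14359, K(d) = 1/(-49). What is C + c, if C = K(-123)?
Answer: 47921/49 ≈ 977.98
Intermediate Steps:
K(d) = -1/49
C = -1/49 ≈ -0.020408
c = 978
C + c = -1/49 + 978 = 47921/49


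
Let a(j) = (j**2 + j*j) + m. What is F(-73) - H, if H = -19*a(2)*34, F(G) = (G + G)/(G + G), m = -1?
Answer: 4523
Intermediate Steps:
a(j) = -1 + 2*j**2 (a(j) = (j**2 + j*j) - 1 = (j**2 + j**2) - 1 = 2*j**2 - 1 = -1 + 2*j**2)
F(G) = 1 (F(G) = (2*G)/((2*G)) = (2*G)*(1/(2*G)) = 1)
H = -4522 (H = -19*(-1 + 2*2**2)*34 = -19*(-1 + 2*4)*34 = -19*(-1 + 8)*34 = -19*7*34 = -133*34 = -4522)
F(-73) - H = 1 - 1*(-4522) = 1 + 4522 = 4523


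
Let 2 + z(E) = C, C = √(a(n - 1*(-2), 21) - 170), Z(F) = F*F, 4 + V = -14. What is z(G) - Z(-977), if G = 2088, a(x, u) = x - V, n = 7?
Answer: -954531 + I*√143 ≈ -9.5453e+5 + 11.958*I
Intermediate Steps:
V = -18 (V = -4 - 14 = -18)
Z(F) = F²
a(x, u) = 18 + x (a(x, u) = x - 1*(-18) = x + 18 = 18 + x)
C = I*√143 (C = √((18 + (7 - 1*(-2))) - 170) = √((18 + (7 + 2)) - 170) = √((18 + 9) - 170) = √(27 - 170) = √(-143) = I*√143 ≈ 11.958*I)
z(E) = -2 + I*√143
z(G) - Z(-977) = (-2 + I*√143) - 1*(-977)² = (-2 + I*√143) - 1*954529 = (-2 + I*√143) - 954529 = -954531 + I*√143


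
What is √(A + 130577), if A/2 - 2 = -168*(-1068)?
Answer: 3*√54381 ≈ 699.59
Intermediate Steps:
A = 358852 (A = 4 + 2*(-168*(-1068)) = 4 + 2*179424 = 4 + 358848 = 358852)
√(A + 130577) = √(358852 + 130577) = √489429 = 3*√54381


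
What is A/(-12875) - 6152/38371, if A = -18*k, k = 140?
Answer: 3497584/98805325 ≈ 0.035399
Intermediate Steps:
A = -2520 (A = -18*140 = -2520)
A/(-12875) - 6152/38371 = -2520/(-12875) - 6152/38371 = -2520*(-1/12875) - 6152*1/38371 = 504/2575 - 6152/38371 = 3497584/98805325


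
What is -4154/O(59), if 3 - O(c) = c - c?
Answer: -4154/3 ≈ -1384.7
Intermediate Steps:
O(c) = 3 (O(c) = 3 - (c - c) = 3 - 1*0 = 3 + 0 = 3)
-4154/O(59) = -4154/3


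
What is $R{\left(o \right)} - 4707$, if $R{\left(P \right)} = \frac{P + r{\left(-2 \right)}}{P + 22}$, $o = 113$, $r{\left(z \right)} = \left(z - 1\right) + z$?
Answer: $- \frac{23531}{5} \approx -4706.2$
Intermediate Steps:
$r{\left(z \right)} = -1 + 2 z$ ($r{\left(z \right)} = \left(-1 + z\right) + z = -1 + 2 z$)
$R{\left(P \right)} = \frac{-5 + P}{22 + P}$ ($R{\left(P \right)} = \frac{P + \left(-1 + 2 \left(-2\right)\right)}{P + 22} = \frac{P - 5}{22 + P} = \frac{-5 + P}{22 + P}$)
$R{\left(o \right)} - 4707 = \frac{-5 + 113}{22 + 113} - 4707 = \frac{1}{135} \cdot 108 - 4707 = \frac{4}{5} - 4707 = - \frac{23531}{5}$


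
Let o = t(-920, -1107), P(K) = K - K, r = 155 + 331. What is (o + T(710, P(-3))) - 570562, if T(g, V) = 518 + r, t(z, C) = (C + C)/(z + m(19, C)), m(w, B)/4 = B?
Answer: -1522996985/2674 ≈ -5.6956e+5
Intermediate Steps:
r = 486
m(w, B) = 4*B
P(K) = 0
t(z, C) = 2*C/(z + 4*C) (t(z, C) = (C + C)/(z + 4*C) = (2*C)/(z + 4*C) = 2*C/(z + 4*C))
T(g, V) = 1004 (T(g, V) = 518 + 486 = 1004)
o = 1107/2674 (o = 2*(-1107)/(-920 + 4*(-1107)) = 2*(-1107)/(-920 - 4428) = 2*(-1107)/(-5348) = 2*(-1107)*(-1/5348) = 1107/2674 ≈ 0.41399)
(o + T(710, P(-3))) - 570562 = (1107/2674 + 1004) - 570562 = 2685803/2674 - 570562 = -1522996985/2674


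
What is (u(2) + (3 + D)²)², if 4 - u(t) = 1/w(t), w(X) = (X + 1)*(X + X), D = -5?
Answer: 9025/144 ≈ 62.674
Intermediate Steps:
w(X) = 2*X*(1 + X) (w(X) = (1 + X)*(2*X) = 2*X*(1 + X))
u(t) = 4 - 1/(2*t*(1 + t))
(u(2) + (3 + D)²)² = ((½)*(-1 + 8*2*(1 + 2))/(2*(1 + 2)) + (3 - 5)²)² = ((½)*(½)*(-1 + 8*2*3)/3 + (-2)²)² = ((½)*(½)*(⅓)*(-1 + 48) + 4)² = ((½)*(½)*(⅓)*47 + 4)² = (47/12 + 4)² = (95/12)² = 9025/144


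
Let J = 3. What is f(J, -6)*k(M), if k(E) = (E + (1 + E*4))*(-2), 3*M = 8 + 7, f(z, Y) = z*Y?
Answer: 936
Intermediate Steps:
f(z, Y) = Y*z
M = 5 (M = (8 + 7)/3 = (⅓)*15 = 5)
k(E) = -2 - 10*E (k(E) = (E + (1 + 4*E))*(-2) = (1 + 5*E)*(-2) = -2 - 10*E)
f(J, -6)*k(M) = (-6*3)*(-2 - 10*5) = -18*(-2 - 50) = -18*(-52) = 936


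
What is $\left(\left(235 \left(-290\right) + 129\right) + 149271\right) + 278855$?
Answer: $360105$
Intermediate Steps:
$\left(\left(235 \left(-290\right) + 129\right) + 149271\right) + 278855 = \left(\left(-68150 + 129\right) + 149271\right) + 278855 = \left(-68021 + 149271\right) + 278855 = 81250 + 278855 = 360105$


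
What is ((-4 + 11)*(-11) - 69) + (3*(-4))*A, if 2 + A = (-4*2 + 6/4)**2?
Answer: -629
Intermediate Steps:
A = 161/4 (A = -2 + (-4*2 + 6/4)**2 = -2 + (-8 + 6*(1/4))**2 = -2 + (-8 + 3/2)**2 = -2 + (-13/2)**2 = -2 + 169/4 = 161/4 ≈ 40.250)
((-4 + 11)*(-11) - 69) + (3*(-4))*A = ((-4 + 11)*(-11) - 69) + (3*(-4))*(161/4) = (7*(-11) - 69) - 12*161/4 = (-77 - 69) - 483 = -146 - 483 = -629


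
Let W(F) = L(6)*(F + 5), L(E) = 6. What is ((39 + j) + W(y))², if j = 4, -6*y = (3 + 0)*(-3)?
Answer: 6724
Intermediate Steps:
y = 3/2 (y = -(3 + 0)*(-3)/6 = -(-3)/2 = -⅙*(-9) = 3/2 ≈ 1.5000)
W(F) = 30 + 6*F (W(F) = 6*(F + 5) = 6*(5 + F) = 30 + 6*F)
((39 + j) + W(y))² = ((39 + 4) + (30 + 6*(3/2)))² = (43 + (30 + 9))² = (43 + 39)² = 82² = 6724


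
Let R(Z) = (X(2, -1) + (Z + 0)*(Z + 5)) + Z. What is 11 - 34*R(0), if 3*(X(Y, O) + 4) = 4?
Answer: 305/3 ≈ 101.67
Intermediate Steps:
X(Y, O) = -8/3 (X(Y, O) = -4 + (⅓)*4 = -4 + 4/3 = -8/3)
R(Z) = -8/3 + Z + Z*(5 + Z) (R(Z) = (-8/3 + (Z + 0)*(Z + 5)) + Z = (-8/3 + Z*(5 + Z)) + Z = -8/3 + Z + Z*(5 + Z))
11 - 34*R(0) = 11 - 34*(-8/3 + 0² + 6*0) = 11 - 34*(-8/3 + 0 + 0) = 11 - 34*(-8/3) = 11 + 272/3 = 305/3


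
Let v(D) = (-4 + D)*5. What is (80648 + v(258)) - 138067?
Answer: -56149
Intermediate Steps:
v(D) = -20 + 5*D
(80648 + v(258)) - 138067 = (80648 + (-20 + 5*258)) - 138067 = (80648 + (-20 + 1290)) - 138067 = (80648 + 1270) - 138067 = 81918 - 138067 = -56149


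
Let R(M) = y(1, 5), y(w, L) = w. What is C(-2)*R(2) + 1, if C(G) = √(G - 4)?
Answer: 1 + I*√6 ≈ 1.0 + 2.4495*I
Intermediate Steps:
R(M) = 1
C(G) = √(-4 + G)
C(-2)*R(2) + 1 = √(-4 - 2)*1 + 1 = √(-6)*1 + 1 = (I*√6)*1 + 1 = I*√6 + 1 = 1 + I*√6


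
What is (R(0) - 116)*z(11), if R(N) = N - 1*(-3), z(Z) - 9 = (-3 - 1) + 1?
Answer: -678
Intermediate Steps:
z(Z) = 6 (z(Z) = 9 + ((-3 - 1) + 1) = 9 + (-4 + 1) = 9 - 3 = 6)
R(N) = 3 + N (R(N) = N + 3 = 3 + N)
(R(0) - 116)*z(11) = ((3 + 0) - 116)*6 = (3 - 116)*6 = -113*6 = -678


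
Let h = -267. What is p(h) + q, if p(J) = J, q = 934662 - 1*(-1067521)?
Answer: 2001916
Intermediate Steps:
q = 2002183 (q = 934662 + 1067521 = 2002183)
p(h) + q = -267 + 2002183 = 2001916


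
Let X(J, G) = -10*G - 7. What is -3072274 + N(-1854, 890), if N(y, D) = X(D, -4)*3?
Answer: -3072175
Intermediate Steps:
X(J, G) = -7 - 10*G
N(y, D) = 99 (N(y, D) = (-7 - 10*(-4))*3 = (-7 + 40)*3 = 33*3 = 99)
-3072274 + N(-1854, 890) = -3072274 + 99 = -3072175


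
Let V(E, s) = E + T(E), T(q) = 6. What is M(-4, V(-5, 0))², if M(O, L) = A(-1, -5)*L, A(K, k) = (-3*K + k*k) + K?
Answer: 729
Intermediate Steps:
A(K, k) = k² - 2*K (A(K, k) = (-3*K + k²) + K = (k² - 3*K) + K = k² - 2*K)
V(E, s) = 6 + E (V(E, s) = E + 6 = 6 + E)
M(O, L) = 27*L (M(O, L) = ((-5)² - 2*(-1))*L = (25 + 2)*L = 27*L)
M(-4, V(-5, 0))² = (27*(6 - 5))² = (27*1)² = 27² = 729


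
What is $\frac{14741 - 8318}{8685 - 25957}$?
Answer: $- \frac{6423}{17272} \approx -0.37187$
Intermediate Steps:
$\frac{14741 - 8318}{8685 - 25957} = \frac{6423}{-17272} = 6423 \left(- \frac{1}{17272}\right) = - \frac{6423}{17272}$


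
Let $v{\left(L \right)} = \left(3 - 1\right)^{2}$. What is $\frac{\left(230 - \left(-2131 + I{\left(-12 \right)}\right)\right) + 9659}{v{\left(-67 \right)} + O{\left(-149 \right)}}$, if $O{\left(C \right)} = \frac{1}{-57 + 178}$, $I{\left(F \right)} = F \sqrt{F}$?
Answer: $\frac{290884}{97} + \frac{2904 i \sqrt{3}}{485} \approx 2998.8 + 10.371 i$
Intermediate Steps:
$v{\left(L \right)} = 4$ ($v{\left(L \right)} = 2^{2} = 4$)
$I{\left(F \right)} = F^{\frac{3}{2}}$
$O{\left(C \right)} = \frac{1}{121}$
$\frac{\left(230 - \left(-2131 + I{\left(-12 \right)}\right)\right) + 9659}{v{\left(-67 \right)} + O{\left(-149 \right)}} = \frac{\left(230 - \left(-2131 + \left(-12\right)^{\frac{3}{2}}\right)\right) + 9659}{4 + \frac{1}{121}} = \frac{\left(230 - \left(-2131 - 24 i \sqrt{3}\right)\right) + 9659}{\frac{485}{121}} = \left(\left(230 + \left(2131 + 24 i \sqrt{3}\right)\right) + 9659\right) \frac{121}{485} = \left(\left(2361 + 24 i \sqrt{3}\right) + 9659\right) \frac{121}{485} = \left(12020 + 24 i \sqrt{3}\right) \frac{121}{485} = \frac{290884}{97} + \frac{2904 i \sqrt{3}}{485}$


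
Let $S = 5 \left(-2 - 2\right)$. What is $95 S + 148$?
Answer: $-1752$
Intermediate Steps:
$S = -20$ ($S = 5 \left(-4\right) = -20$)
$95 S + 148 = 95 \left(-20\right) + 148 = -1900 + 148 = -1752$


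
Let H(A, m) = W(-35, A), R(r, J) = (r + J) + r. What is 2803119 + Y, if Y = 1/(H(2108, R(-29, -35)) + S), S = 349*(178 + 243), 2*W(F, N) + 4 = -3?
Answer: 823699321271/293851 ≈ 2.8031e+6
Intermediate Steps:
W(F, N) = -7/2 (W(F, N) = -2 + (½)*(-3) = -2 - 3/2 = -7/2)
R(r, J) = J + 2*r (R(r, J) = (J + r) + r = J + 2*r)
H(A, m) = -7/2
S = 146929 (S = 349*421 = 146929)
Y = 2/293851 (Y = 1/(-7/2 + 146929) = 1/(293851/2) = 2/293851 ≈ 6.8062e-6)
2803119 + Y = 2803119 + 2/293851 = 823699321271/293851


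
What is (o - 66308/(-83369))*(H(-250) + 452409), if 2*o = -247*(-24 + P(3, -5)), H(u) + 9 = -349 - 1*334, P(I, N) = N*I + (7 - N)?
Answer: 2076108045529/1378 ≈ 1.5066e+9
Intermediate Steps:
P(I, N) = 7 - N + I*N (P(I, N) = I*N + (7 - N) = 7 - N + I*N)
H(u) = -692 (H(u) = -9 + (-349 - 1*334) = -9 + (-349 - 334) = -9 - 683 = -692)
o = 6669/2 (o = (-247*(-24 + (7 - 1*(-5) + 3*(-5))))/2 = (-247*(-24 + (7 + 5 - 15)))/2 = (-247*(-24 - 3))/2 = (-247*(-27))/2 = (½)*6669 = 6669/2 ≈ 3334.5)
(o - 66308/(-83369))*(H(-250) + 452409) = (6669/2 - 66308/(-83369))*(-692 + 452409) = (6669/2 - 66308*(-1/83369))*451717 = (6669/2 + 548/689)*451717 = (4596037/1378)*451717 = 2076108045529/1378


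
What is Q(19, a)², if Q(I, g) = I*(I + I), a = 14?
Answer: 521284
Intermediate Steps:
Q(I, g) = 2*I² (Q(I, g) = I*(2*I) = 2*I²)
Q(19, a)² = (2*19²)² = (2*361)² = 722² = 521284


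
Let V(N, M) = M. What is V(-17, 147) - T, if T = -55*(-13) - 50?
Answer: -518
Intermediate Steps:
T = 665 (T = 715 - 50 = 665)
V(-17, 147) - T = 147 - 1*665 = 147 - 665 = -518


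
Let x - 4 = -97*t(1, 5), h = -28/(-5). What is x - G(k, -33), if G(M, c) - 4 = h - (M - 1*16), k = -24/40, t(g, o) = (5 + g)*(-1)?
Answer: 2799/5 ≈ 559.80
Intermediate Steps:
t(g, o) = -5 - g
k = -3/5 (k = -24*1/40 = -3/5 ≈ -0.60000)
h = 28/5 (h = -28*(-1/5) = 28/5 ≈ 5.6000)
G(M, c) = 128/5 - M (G(M, c) = 4 + (28/5 - (M - 1*16)) = 4 + (28/5 - (M - 16)) = 4 + (28/5 - (-16 + M)) = 4 + (28/5 + (16 - M)) = 4 + (108/5 - M) = 128/5 - M)
x = 586 (x = 4 - 97*(-5 - 1*1) = 4 - 97*(-5 - 1) = 4 - 97*(-6) = 4 + 582 = 586)
x - G(k, -33) = 586 - (128/5 - 1*(-3/5)) = 586 - (128/5 + 3/5) = 586 - 1*131/5 = 586 - 131/5 = 2799/5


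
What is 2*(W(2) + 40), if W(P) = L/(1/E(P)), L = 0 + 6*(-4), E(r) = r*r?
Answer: -112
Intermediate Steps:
E(r) = r**2
L = -24 (L = 0 - 24 = -24)
W(P) = -24*P**2
2*(W(2) + 40) = 2*(-24*2**2 + 40) = 2*(-24*4 + 40) = 2*(-96 + 40) = 2*(-56) = -112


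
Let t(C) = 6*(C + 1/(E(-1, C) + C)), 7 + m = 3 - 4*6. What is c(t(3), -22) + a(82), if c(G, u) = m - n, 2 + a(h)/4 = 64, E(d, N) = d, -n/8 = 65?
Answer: 740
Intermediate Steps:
n = -520 (n = -8*65 = -520)
m = -28 (m = -7 + (3 - 4*6) = -7 + (3 - 24) = -7 - 21 = -28)
t(C) = 6*C + 6/(-1 + C) (t(C) = 6*(C + 1/(-1 + C)) = 6*C + 6/(-1 + C))
a(h) = 248 (a(h) = -8 + 4*64 = -8 + 256 = 248)
c(G, u) = 492 (c(G, u) = -28 - 1*(-520) = -28 + 520 = 492)
c(t(3), -22) + a(82) = 492 + 248 = 740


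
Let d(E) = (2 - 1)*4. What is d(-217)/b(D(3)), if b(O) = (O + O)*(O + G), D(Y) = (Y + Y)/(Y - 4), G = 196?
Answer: -1/570 ≈ -0.0017544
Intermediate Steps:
d(E) = 4 (d(E) = 1*4 = 4)
D(Y) = 2*Y/(-4 + Y) (D(Y) = (2*Y)/(-4 + Y) = 2*Y/(-4 + Y))
b(O) = 2*O*(196 + O) (b(O) = (O + O)*(O + 196) = (2*O)*(196 + O) = 2*O*(196 + O))
d(-217)/b(D(3)) = 4/((2*(2*3/(-4 + 3))*(196 + 2*3/(-4 + 3)))) = 4/((2*(2*3/(-1))*(196 + 2*3/(-1)))) = 4/((2*(2*3*(-1))*(196 + 2*3*(-1)))) = 4/((2*(-6)*(196 - 6))) = 4/((2*(-6)*190)) = 4/(-2280) = 4*(-1/2280) = -1/570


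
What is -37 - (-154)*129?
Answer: 19829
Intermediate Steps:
-37 - (-154)*129 = -37 - 154*(-129) = -37 + 19866 = 19829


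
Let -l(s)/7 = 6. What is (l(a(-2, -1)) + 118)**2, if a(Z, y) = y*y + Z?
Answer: 5776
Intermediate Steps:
a(Z, y) = Z + y**2 (a(Z, y) = y**2 + Z = Z + y**2)
l(s) = -42 (l(s) = -7*6 = -42)
(l(a(-2, -1)) + 118)**2 = (-42 + 118)**2 = 76**2 = 5776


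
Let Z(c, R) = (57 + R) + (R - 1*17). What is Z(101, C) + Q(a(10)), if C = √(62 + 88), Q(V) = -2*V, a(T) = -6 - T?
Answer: 72 + 10*√6 ≈ 96.495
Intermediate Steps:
C = 5*√6 (C = √150 = 5*√6 ≈ 12.247)
Z(c, R) = 40 + 2*R (Z(c, R) = (57 + R) + (R - 17) = (57 + R) + (-17 + R) = 40 + 2*R)
Z(101, C) + Q(a(10)) = (40 + 2*(5*√6)) - 2*(-6 - 1*10) = (40 + 10*√6) - 2*(-6 - 10) = (40 + 10*√6) - 2*(-16) = (40 + 10*√6) + 32 = 72 + 10*√6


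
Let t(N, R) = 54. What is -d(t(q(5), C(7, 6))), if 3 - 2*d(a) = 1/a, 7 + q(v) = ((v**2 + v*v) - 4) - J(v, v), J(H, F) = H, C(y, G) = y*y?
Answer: -161/108 ≈ -1.4907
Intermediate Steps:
C(y, G) = y**2
q(v) = -11 - v + 2*v**2 (q(v) = -7 + (((v**2 + v*v) - 4) - v) = -7 + (((v**2 + v**2) - 4) - v) = -7 + ((2*v**2 - 4) - v) = -7 + ((-4 + 2*v**2) - v) = -7 + (-4 - v + 2*v**2) = -11 - v + 2*v**2)
d(a) = 3/2 - 1/(2*a)
-d(t(q(5), C(7, 6))) = -(-1 + 3*54)/(2*54) = -(-1 + 162)/(2*54) = -161/(2*54) = -1*161/108 = -161/108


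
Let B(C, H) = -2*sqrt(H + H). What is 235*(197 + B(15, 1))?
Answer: 46295 - 470*sqrt(2) ≈ 45630.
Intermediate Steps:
B(C, H) = -2*sqrt(2)*sqrt(H)
235*(197 + B(15, 1)) = 235*(197 - 2*sqrt(2)*sqrt(1)) = 235*(197 - 2*sqrt(2)*1) = 235*(197 - 2*sqrt(2)) = 46295 - 470*sqrt(2)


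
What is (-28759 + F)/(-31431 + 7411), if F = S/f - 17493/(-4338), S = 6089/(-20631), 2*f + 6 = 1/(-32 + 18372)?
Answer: 10488275647557003/8761242488580920 ≈ 1.1971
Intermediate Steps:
f = -110039/36680 (f = -3 + 1/(2*(-32 + 18372)) = -3 + (1/2)/18340 = -3 + (1/2)*(1/18340) = -3 + 1/36680 = -110039/36680 ≈ -3.0000)
S = -6089/20631 (S = 6089*(-1/20631) = -6089/20631 ≈ -0.29514)
F = 1506730840111/364747813846 (F = -6089/(20631*(-110039/36680)) - 17493/(-4338) = -6089/20631*(-36680/110039) - 17493*(-1/4338) = 223344520/2270214609 + 5831/1446 = 1506730840111/364747813846 ≈ 4.1309)
(-28759 + F)/(-31431 + 7411) = (-28759 + 1506730840111/364747813846)/(-31431 + 7411) = -10488275647557003/364747813846/(-24020) = -10488275647557003/364747813846*(-1/24020) = 10488275647557003/8761242488580920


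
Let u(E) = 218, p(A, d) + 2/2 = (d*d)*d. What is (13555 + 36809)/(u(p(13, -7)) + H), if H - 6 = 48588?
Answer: 12591/12203 ≈ 1.0318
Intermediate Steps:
p(A, d) = -1 + d**3 (p(A, d) = -1 + (d*d)*d = -1 + d**2*d = -1 + d**3)
H = 48594 (H = 6 + 48588 = 48594)
(13555 + 36809)/(u(p(13, -7)) + H) = (13555 + 36809)/(218 + 48594) = 50364/48812 = 50364*(1/48812) = 12591/12203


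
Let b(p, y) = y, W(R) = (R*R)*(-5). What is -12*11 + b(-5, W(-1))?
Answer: -137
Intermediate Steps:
W(R) = -5*R**2 (W(R) = R**2*(-5) = -5*R**2)
-12*11 + b(-5, W(-1)) = -12*11 - 5*(-1)**2 = -132 - 5*1 = -132 - 5 = -137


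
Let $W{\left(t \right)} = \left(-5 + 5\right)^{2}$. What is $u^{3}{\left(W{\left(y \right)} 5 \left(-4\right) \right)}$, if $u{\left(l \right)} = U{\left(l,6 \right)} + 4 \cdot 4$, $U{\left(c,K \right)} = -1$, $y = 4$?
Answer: $3375$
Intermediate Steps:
$W{\left(t \right)} = 0$ ($W{\left(t \right)} = 0^{2} = 0$)
$u{\left(l \right)} = 15$ ($u{\left(l \right)} = -1 + 4 \cdot 4 = -1 + 16 = 15$)
$u^{3}{\left(W{\left(y \right)} 5 \left(-4\right) \right)} = 15^{3} = 3375$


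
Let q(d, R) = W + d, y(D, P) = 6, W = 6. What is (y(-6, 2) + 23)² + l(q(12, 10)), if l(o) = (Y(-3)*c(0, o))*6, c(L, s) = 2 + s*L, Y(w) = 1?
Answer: 853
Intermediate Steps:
q(d, R) = 6 + d
c(L, s) = 2 + L*s
l(o) = 12 (l(o) = (1*(2 + 0*o))*6 = (1*(2 + 0))*6 = (1*2)*6 = 2*6 = 12)
(y(-6, 2) + 23)² + l(q(12, 10)) = (6 + 23)² + 12 = 29² + 12 = 841 + 12 = 853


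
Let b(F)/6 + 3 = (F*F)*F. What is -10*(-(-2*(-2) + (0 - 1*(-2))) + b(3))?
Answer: -1380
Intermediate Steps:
b(F) = -18 + 6*F³ (b(F) = -18 + 6*((F*F)*F) = -18 + 6*(F²*F) = -18 + 6*F³)
-10*(-(-2*(-2) + (0 - 1*(-2))) + b(3)) = -10*(-(-2*(-2) + (0 - 1*(-2))) + (-18 + 6*3³)) = -10*(-(4 + (0 + 2)) + (-18 + 6*27)) = -10*(-(4 + 2) + (-18 + 162)) = -10*(-1*6 + 144) = -10*(-6 + 144) = -10*138 = -1380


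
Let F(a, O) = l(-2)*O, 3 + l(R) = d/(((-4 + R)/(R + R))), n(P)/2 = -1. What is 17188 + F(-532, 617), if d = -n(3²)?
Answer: 48479/3 ≈ 16160.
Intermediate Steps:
n(P) = -2 (n(P) = 2*(-1) = -2)
d = 2 (d = -1*(-2) = 2)
l(R) = -3 + 4*R/(-4 + R) (l(R) = -3 + 2/(((-4 + R)/(R + R))) = -3 + 2/(((-4 + R)/((2*R)))) = -3 + 2/(((-4 + R)*(1/(2*R)))) = -3 + 2/(((-4 + R)/(2*R))) = -3 + 2*(2*R/(-4 + R)) = -3 + 4*R/(-4 + R))
F(a, O) = -5*O/3 (F(a, O) = ((12 - 2)/(-4 - 2))*O = (10/(-6))*O = (-⅙*10)*O = -5*O/3)
17188 + F(-532, 617) = 17188 - 5/3*617 = 17188 - 3085/3 = 48479/3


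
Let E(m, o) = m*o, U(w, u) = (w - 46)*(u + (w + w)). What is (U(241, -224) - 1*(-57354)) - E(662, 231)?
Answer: -45258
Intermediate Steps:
U(w, u) = (-46 + w)*(u + 2*w)
(U(241, -224) - 1*(-57354)) - E(662, 231) = ((-92*241 - 46*(-224) + 2*241² - 224*241) - 1*(-57354)) - 662*231 = ((-22172 + 10304 + 2*58081 - 53984) + 57354) - 1*152922 = ((-22172 + 10304 + 116162 - 53984) + 57354) - 152922 = (50310 + 57354) - 152922 = 107664 - 152922 = -45258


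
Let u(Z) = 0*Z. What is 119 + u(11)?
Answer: 119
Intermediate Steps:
u(Z) = 0
119 + u(11) = 119 + 0 = 119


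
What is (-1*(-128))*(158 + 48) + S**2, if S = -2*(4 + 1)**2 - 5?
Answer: 29393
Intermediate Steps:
S = -55 (S = -2*5**2 - 5 = -2*25 - 5 = -50 - 5 = -55)
(-1*(-128))*(158 + 48) + S**2 = (-1*(-128))*(158 + 48) + (-55)**2 = 128*206 + 3025 = 26368 + 3025 = 29393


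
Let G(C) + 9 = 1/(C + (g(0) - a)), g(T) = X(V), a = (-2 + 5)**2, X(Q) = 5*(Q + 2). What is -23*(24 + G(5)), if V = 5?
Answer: -10718/31 ≈ -345.74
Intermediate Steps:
X(Q) = 10 + 5*Q (X(Q) = 5*(2 + Q) = 10 + 5*Q)
a = 9 (a = 3**2 = 9)
g(T) = 35 (g(T) = 10 + 5*5 = 10 + 25 = 35)
G(C) = -9 + 1/(26 + C) (G(C) = -9 + 1/(C + (35 - 1*9)) = -9 + 1/(C + (35 - 9)) = -9 + 1/(C + 26) = -9 + 1/(26 + C))
-23*(24 + G(5)) = -23*(24 + (-233 - 9*5)/(26 + 5)) = -23*(24 + (-233 - 45)/31) = -23*(24 + (1/31)*(-278)) = -23*(24 - 278/31) = -23*466/31 = -10718/31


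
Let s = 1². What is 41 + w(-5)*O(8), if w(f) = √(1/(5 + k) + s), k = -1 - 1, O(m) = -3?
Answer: 41 - 2*√3 ≈ 37.536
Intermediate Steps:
k = -2
s = 1
w(f) = 2*√3/3 (w(f) = √(1/(5 - 2) + 1) = √(1/3 + 1) = √(⅓ + 1) = √(4/3) = 2*√3/3)
41 + w(-5)*O(8) = 41 + (2*√3/3)*(-3) = 41 - 2*√3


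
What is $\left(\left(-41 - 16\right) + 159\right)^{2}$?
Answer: $10404$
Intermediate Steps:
$\left(\left(-41 - 16\right) + 159\right)^{2} = \left(-57 + 159\right)^{2} = 102^{2} = 10404$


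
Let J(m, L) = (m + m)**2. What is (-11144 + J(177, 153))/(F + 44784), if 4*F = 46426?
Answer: 228344/112781 ≈ 2.0247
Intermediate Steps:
J(m, L) = 4*m**2 (J(m, L) = (2*m)**2 = 4*m**2)
F = 23213/2 (F = (1/4)*46426 = 23213/2 ≈ 11607.)
(-11144 + J(177, 153))/(F + 44784) = (-11144 + 4*177**2)/(23213/2 + 44784) = (-11144 + 4*31329)/(112781/2) = (-11144 + 125316)*(2/112781) = 114172*(2/112781) = 228344/112781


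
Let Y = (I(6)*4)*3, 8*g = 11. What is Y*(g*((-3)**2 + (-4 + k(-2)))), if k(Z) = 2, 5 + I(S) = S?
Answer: 231/2 ≈ 115.50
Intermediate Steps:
I(S) = -5 + S
g = 11/8 (g = (1/8)*11 = 11/8 ≈ 1.3750)
Y = 12 (Y = ((-5 + 6)*4)*3 = (1*4)*3 = 4*3 = 12)
Y*(g*((-3)**2 + (-4 + k(-2)))) = 12*(11*((-3)**2 + (-4 + 2))/8) = 12*(11*(9 - 2)/8) = 12*((11/8)*7) = 12*(77/8) = 231/2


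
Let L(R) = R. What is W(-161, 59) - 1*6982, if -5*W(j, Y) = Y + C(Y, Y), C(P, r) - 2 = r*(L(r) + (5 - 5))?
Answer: -38452/5 ≈ -7690.4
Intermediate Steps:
C(P, r) = 2 + r**2 (C(P, r) = 2 + r*(r + (5 - 5)) = 2 + r*(r + 0) = 2 + r*r = 2 + r**2)
W(j, Y) = -2/5 - Y/5 - Y**2/5 (W(j, Y) = -(Y + (2 + Y**2))/5 = -(2 + Y + Y**2)/5 = -2/5 - Y/5 - Y**2/5)
W(-161, 59) - 1*6982 = (-2/5 - 1/5*59 - 1/5*59**2) - 1*6982 = (-2/5 - 59/5 - 1/5*3481) - 6982 = (-2/5 - 59/5 - 3481/5) - 6982 = -3542/5 - 6982 = -38452/5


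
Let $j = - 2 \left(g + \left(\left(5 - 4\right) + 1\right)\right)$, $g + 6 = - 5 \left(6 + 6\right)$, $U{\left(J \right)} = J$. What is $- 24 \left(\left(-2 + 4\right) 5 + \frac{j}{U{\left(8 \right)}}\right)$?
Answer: $-624$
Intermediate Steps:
$g = -66$ ($g = -6 - 5 \left(6 + 6\right) = -6 - 60 = -66$)
$j = 128$ ($j = - 2 \left(-66 + \left(\left(5 - 4\right) + 1\right)\right) = - 2 \left(-66 + \left(1 + 1\right)\right) = - 2 \left(-66 + 2\right) = \left(-2\right) \left(-64\right) = 128$)
$- 24 \left(\left(-2 + 4\right) 5 + \frac{j}{U{\left(8 \right)}}\right) = - 24 \left(\left(-2 + 4\right) 5 + \frac{128}{8}\right) = - 24 \left(2 \cdot 5 + 128 \cdot \frac{1}{8}\right) = - 24 \left(10 + 16\right) = \left(-24\right) 26 = -624$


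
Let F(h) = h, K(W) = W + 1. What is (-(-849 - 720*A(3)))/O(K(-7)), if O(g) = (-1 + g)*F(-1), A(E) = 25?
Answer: 18849/7 ≈ 2692.7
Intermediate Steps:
K(W) = 1 + W
O(g) = 1 - g (O(g) = (-1 + g)*(-1) = 1 - g)
(-(-849 - 720*A(3)))/O(K(-7)) = (-(-849 - 720*25))/(1 - (1 - 7)) = (-(-849 - 18000))/(1 - 1*(-6)) = (-1*(-18849))/(1 + 6) = 18849/7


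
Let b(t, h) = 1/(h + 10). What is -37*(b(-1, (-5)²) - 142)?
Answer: 183853/35 ≈ 5252.9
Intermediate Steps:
b(t, h) = 1/(10 + h)
-37*(b(-1, (-5)²) - 142) = -37*(1/(10 + (-5)²) - 142) = -37*(1/(10 + 25) - 142) = -37*(1/35 - 142) = -37*(-4969/35) = 183853/35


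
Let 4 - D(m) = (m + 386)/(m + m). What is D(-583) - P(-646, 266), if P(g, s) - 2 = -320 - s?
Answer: 685411/1166 ≈ 587.83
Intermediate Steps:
P(g, s) = -318 - s (P(g, s) = 2 + (-320 - s) = -318 - s)
D(m) = 4 - (386 + m)/(2*m) (D(m) = 4 - (m + 386)/(m + m) = 4 - (386 + m)/(2*m))
D(-583) - P(-646, 266) = (7/2 - 193/(-583)) - (-318 - 1*266) = (7/2 - 193*(-1/583)) - (-318 - 266) = (7/2 + 193/583) - 1*(-584) = 4467/1166 + 584 = 685411/1166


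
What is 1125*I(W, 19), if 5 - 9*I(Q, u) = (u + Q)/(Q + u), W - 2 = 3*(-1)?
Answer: 500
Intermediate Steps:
W = -1 (W = 2 + 3*(-1) = 2 - 3 = -1)
I(Q, u) = 4/9 (I(Q, u) = 5/9 - (u + Q)/(9*(Q + u)) = 5/9 - (Q + u)/(9*(Q + u)) = 5/9 - ⅑*1 = 5/9 - ⅑ = 4/9)
1125*I(W, 19) = 1125*(4/9) = 500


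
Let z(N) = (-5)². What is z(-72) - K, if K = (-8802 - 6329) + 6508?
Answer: 8648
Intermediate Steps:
K = -8623 (K = -15131 + 6508 = -8623)
z(N) = 25
z(-72) - K = 25 - 1*(-8623) = 25 + 8623 = 8648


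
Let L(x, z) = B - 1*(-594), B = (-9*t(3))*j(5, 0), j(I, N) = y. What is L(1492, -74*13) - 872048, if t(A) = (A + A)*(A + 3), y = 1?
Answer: -871778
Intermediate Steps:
j(I, N) = 1
t(A) = 2*A*(3 + A) (t(A) = (2*A)*(3 + A) = 2*A*(3 + A))
B = -324 (B = -18*3*(3 + 3)*1 = -18*3*6*1 = -9*36*1 = -324*1 = -324)
L(x, z) = 270 (L(x, z) = -324 - 1*(-594) = -324 + 594 = 270)
L(1492, -74*13) - 872048 = 270 - 872048 = -871778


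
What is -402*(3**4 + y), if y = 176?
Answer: -103314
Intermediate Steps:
-402*(3**4 + y) = -402*(3**4 + 176) = -402*(81 + 176) = -402*257 = -103314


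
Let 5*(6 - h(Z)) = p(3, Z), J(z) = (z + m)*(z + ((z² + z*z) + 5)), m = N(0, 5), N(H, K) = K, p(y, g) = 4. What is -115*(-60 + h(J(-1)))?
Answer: 6302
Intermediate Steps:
m = 5
J(z) = (5 + z)*(5 + z + 2*z²) (J(z) = (z + 5)*(z + ((z² + z*z) + 5)) = (5 + z)*(z + ((z² + z²) + 5)) = (5 + z)*(z + (2*z² + 5)) = (5 + z)*(z + (5 + 2*z²)) = (5 + z)*(5 + z + 2*z²))
h(Z) = 26/5 (h(Z) = 6 - ⅕*4 = 6 - ⅘ = 26/5)
-115*(-60 + h(J(-1))) = -115*(-60 + 26/5) = -115*(-274/5) = 6302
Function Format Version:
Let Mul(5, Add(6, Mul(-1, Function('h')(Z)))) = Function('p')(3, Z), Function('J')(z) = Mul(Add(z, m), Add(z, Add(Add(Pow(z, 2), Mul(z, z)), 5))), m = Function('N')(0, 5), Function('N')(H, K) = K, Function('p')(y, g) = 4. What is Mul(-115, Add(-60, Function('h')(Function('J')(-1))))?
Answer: 6302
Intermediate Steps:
m = 5
Function('J')(z) = Mul(Add(5, z), Add(5, z, Mul(2, Pow(z, 2)))) (Function('J')(z) = Mul(Add(z, 5), Add(z, Add(Add(Pow(z, 2), Mul(z, z)), 5))) = Mul(Add(5, z), Add(z, Add(Add(Pow(z, 2), Pow(z, 2)), 5))) = Mul(Add(5, z), Add(z, Add(Mul(2, Pow(z, 2)), 5))) = Mul(Add(5, z), Add(z, Add(5, Mul(2, Pow(z, 2))))) = Mul(Add(5, z), Add(5, z, Mul(2, Pow(z, 2)))))
Function('h')(Z) = Rational(26, 5) (Function('h')(Z) = Add(6, Mul(Rational(-1, 5), 4)) = Add(6, Rational(-4, 5)) = Rational(26, 5))
Mul(-115, Add(-60, Function('h')(Function('J')(-1)))) = Mul(-115, Add(-60, Rational(26, 5))) = Mul(-115, Rational(-274, 5)) = 6302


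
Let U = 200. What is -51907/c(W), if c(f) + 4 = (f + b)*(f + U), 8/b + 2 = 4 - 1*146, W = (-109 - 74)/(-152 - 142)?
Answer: -1121658363/2371189 ≈ -473.04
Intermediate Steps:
W = 61/98 (W = -183/(-294) = -183*(-1/294) = 61/98 ≈ 0.62245)
b = -1/18 (b = 8/(-2 + (4 - 1*146)) = 8/(-2 + (4 - 146)) = 8/(-2 - 142) = 8/(-144) = 8*(-1/144) = -1/18 ≈ -0.055556)
c(f) = -4 + (200 + f)*(-1/18 + f) (c(f) = -4 + (f - 1/18)*(f + 200) = -4 + (-1/18 + f)*(200 + f) = -4 + (200 + f)*(-1/18 + f))
-51907/c(W) = -51907/(-136/9 + (61/98)**2 + (3599/18)*(61/98)) = -51907/(-136/9 + 3721/9604 + 219539/1764) = -51907/2371189/21609 = -51907*21609/2371189 = -1121658363/2371189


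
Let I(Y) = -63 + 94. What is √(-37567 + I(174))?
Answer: 4*I*√2346 ≈ 193.74*I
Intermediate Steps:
I(Y) = 31
√(-37567 + I(174)) = √(-37567 + 31) = √(-37536) = 4*I*√2346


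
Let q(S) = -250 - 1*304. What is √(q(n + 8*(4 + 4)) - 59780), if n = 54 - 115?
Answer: I*√60334 ≈ 245.63*I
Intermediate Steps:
n = -61
q(S) = -554 (q(S) = -250 - 304 = -554)
√(q(n + 8*(4 + 4)) - 59780) = √(-554 - 59780) = √(-60334) = I*√60334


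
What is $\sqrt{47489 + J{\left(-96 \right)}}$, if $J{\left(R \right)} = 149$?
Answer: $\sqrt{47638} \approx 218.26$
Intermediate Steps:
$\sqrt{47489 + J{\left(-96 \right)}} = \sqrt{47489 + 149} = \sqrt{47638}$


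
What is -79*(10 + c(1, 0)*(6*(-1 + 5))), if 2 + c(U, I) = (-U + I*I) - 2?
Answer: 8690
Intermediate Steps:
c(U, I) = -4 + I² - U (c(U, I) = -2 + ((-U + I*I) - 2) = -2 + ((-U + I²) - 2) = -2 + ((I² - U) - 2) = -2 + (-2 + I² - U) = -4 + I² - U)
-79*(10 + c(1, 0)*(6*(-1 + 5))) = -79*(10 + (-4 + 0² - 1*1)*(6*(-1 + 5))) = -79*(10 + (-4 + 0 - 1)*(6*4)) = -79*(10 - 5*24) = -79*(10 - 120) = -79*(-110) = 8690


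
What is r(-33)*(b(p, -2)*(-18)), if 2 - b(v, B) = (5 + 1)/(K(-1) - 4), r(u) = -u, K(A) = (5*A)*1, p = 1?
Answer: -1584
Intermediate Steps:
K(A) = 5*A
b(v, B) = 8/3 (b(v, B) = 2 - (5 + 1)/(5*(-1) - 4) = 2 - 6/(-5 - 4) = 2 - 6/(-9) = 2 - 6*(-1)/9 = 2 - 1*(-⅔) = 2 + ⅔ = 8/3)
r(-33)*(b(p, -2)*(-18)) = (-1*(-33))*((8/3)*(-18)) = 33*(-48) = -1584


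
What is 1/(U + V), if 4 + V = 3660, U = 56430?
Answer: 1/60086 ≈ 1.6643e-5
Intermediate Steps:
V = 3656 (V = -4 + 3660 = 3656)
1/(U + V) = 1/(56430 + 3656) = 1/60086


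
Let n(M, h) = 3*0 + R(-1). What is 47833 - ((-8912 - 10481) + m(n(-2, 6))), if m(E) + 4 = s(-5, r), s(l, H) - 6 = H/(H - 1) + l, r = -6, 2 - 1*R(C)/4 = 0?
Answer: 470597/7 ≈ 67228.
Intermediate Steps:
R(C) = 8 (R(C) = 8 - 4*0 = 8 + 0 = 8)
s(l, H) = 6 + l + H/(-1 + H) (s(l, H) = 6 + (H/(H - 1) + l) = 6 + (H/(-1 + H) + l) = 6 + (l + H/(-1 + H)) = 6 + l + H/(-1 + H))
n(M, h) = 8 (n(M, h) = 3*0 + 8 = 0 + 8 = 8)
m(E) = -15/7 (m(E) = -4 + (-6 - 1*(-5) + 7*(-6) - 6*(-5))/(-1 - 6) = -4 + (-6 + 5 - 42 + 30)/(-7) = -4 - ⅐*(-13) = -4 + 13/7 = -15/7)
47833 - ((-8912 - 10481) + m(n(-2, 6))) = 47833 - ((-8912 - 10481) - 15/7) = 47833 - (-19393 - 15/7) = 47833 - 1*(-135766/7) = 47833 + 135766/7 = 470597/7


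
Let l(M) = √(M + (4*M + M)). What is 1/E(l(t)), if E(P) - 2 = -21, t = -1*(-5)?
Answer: -1/19 ≈ -0.052632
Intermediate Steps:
t = 5
l(M) = √6*√M (l(M) = √(M + 5*M) = √(6*M) = √6*√M)
E(P) = -19 (E(P) = 2 - 21 = -19)
1/E(l(t)) = 1/(-19) = -1/19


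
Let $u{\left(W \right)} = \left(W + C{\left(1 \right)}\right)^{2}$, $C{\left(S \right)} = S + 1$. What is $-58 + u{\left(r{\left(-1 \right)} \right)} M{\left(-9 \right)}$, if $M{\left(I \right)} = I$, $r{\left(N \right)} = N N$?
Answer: $-139$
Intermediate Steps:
$C{\left(S \right)} = 1 + S$
$r{\left(N \right)} = N^{2}$
$u{\left(W \right)} = \left(2 + W\right)^{2}$ ($u{\left(W \right)} = \left(W + \left(1 + 1\right)\right)^{2} = \left(W + 2\right)^{2} = \left(2 + W\right)^{2}$)
$-58 + u{\left(r{\left(-1 \right)} \right)} M{\left(-9 \right)} = -58 + \left(2 + \left(-1\right)^{2}\right)^{2} \left(-9\right) = -58 + \left(2 + 1\right)^{2} \left(-9\right) = -58 + 3^{2} \left(-9\right) = -58 + 9 \left(-9\right) = -58 - 81 = -139$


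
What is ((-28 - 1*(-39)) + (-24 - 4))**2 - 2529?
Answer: -2240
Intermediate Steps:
((-28 - 1*(-39)) + (-24 - 4))**2 - 2529 = ((-28 + 39) - 28)**2 - 2529 = (11 - 28)**2 - 2529 = (-17)**2 - 2529 = 289 - 2529 = -2240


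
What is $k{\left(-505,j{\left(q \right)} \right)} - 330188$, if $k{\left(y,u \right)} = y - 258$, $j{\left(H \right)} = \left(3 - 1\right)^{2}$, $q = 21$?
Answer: $-330951$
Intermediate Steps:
$j{\left(H \right)} = 4$ ($j{\left(H \right)} = 2^{2} = 4$)
$k{\left(y,u \right)} = -258 + y$ ($k{\left(y,u \right)} = y - 258 = -258 + y$)
$k{\left(-505,j{\left(q \right)} \right)} - 330188 = \left(-258 - 505\right) - 330188 = -763 - 330188 = -330951$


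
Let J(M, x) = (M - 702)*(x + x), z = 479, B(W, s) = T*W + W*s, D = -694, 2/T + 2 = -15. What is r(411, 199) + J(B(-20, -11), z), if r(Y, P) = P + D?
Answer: -7819947/17 ≈ -4.6000e+5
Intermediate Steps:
T = -2/17 (T = 2/(-2 - 15) = 2/(-17) = 2*(-1/17) = -2/17 ≈ -0.11765)
B(W, s) = -2*W/17 + W*s
r(Y, P) = -694 + P (r(Y, P) = P - 694 = -694 + P)
J(M, x) = 2*x*(-702 + M) (J(M, x) = (-702 + M)*(2*x) = 2*x*(-702 + M))
r(411, 199) + J(B(-20, -11), z) = (-694 + 199) + 2*479*(-702 + (1/17)*(-20)*(-2 + 17*(-11))) = -495 + 2*479*(-702 + (1/17)*(-20)*(-2 - 187)) = -495 + 2*479*(-702 + (1/17)*(-20)*(-189)) = -495 + 2*479*(-702 + 3780/17) = -495 + 2*479*(-8154/17) = -495 - 7811532/17 = -7819947/17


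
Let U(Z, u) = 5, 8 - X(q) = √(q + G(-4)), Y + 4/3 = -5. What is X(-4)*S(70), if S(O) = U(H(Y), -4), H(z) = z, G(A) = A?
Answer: 40 - 10*I*√2 ≈ 40.0 - 14.142*I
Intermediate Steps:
Y = -19/3 (Y = -4/3 - 5 = -19/3 ≈ -6.3333)
X(q) = 8 - √(-4 + q) (X(q) = 8 - √(q - 4) = 8 - √(-4 + q))
S(O) = 5
X(-4)*S(70) = (8 - √(-4 - 4))*5 = (8 - √(-8))*5 = (8 - 2*I*√2)*5 = 40 - 10*I*√2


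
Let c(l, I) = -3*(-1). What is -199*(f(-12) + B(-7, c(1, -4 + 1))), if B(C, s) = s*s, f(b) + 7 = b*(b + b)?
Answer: -57710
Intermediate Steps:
f(b) = -7 + 2*b² (f(b) = -7 + b*(b + b) = -7 + b*(2*b) = -7 + 2*b²)
c(l, I) = 3
B(C, s) = s²
-199*(f(-12) + B(-7, c(1, -4 + 1))) = -199*((-7 + 2*(-12)²) + 3²) = -199*((-7 + 2*144) + 9) = -199*((-7 + 288) + 9) = -199*(281 + 9) = -199*290 = -57710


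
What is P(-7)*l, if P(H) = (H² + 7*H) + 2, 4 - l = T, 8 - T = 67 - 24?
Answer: 78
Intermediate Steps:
T = -35 (T = 8 - (67 - 24) = 8 - 1*43 = 8 - 43 = -35)
l = 39 (l = 4 - 1*(-35) = 4 + 35 = 39)
P(H) = 2 + H² + 7*H
P(-7)*l = (2 + (-7)² + 7*(-7))*39 = (2 + 49 - 49)*39 = 2*39 = 78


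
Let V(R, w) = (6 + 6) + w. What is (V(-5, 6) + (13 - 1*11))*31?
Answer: 620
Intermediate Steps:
V(R, w) = 12 + w
(V(-5, 6) + (13 - 1*11))*31 = ((12 + 6) + (13 - 1*11))*31 = (18 + (13 - 11))*31 = (18 + 2)*31 = 20*31 = 620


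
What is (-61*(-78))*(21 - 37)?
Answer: -76128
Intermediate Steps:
(-61*(-78))*(21 - 37) = 4758*(-16) = -76128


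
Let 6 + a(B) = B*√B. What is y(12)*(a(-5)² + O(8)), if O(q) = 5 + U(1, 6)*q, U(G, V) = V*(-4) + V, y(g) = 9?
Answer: -2052 + 540*I*√5 ≈ -2052.0 + 1207.5*I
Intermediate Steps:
a(B) = -6 + B^(3/2) (a(B) = -6 + B*√B = -6 + B^(3/2))
U(G, V) = -3*V (U(G, V) = -4*V + V = -3*V)
O(q) = 5 - 18*q (O(q) = 5 + (-3*6)*q = 5 - 18*q)
y(12)*(a(-5)² + O(8)) = 9*((-6 + (-5)^(3/2))² + (5 - 18*8)) = 9*((-6 - 5*I*√5)² + (5 - 144)) = 9*((-6 - 5*I*√5)² - 139) = 9*(-139 + (-6 - 5*I*√5)²) = -1251 + 9*(-6 - 5*I*√5)²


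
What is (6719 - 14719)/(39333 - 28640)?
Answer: -8000/10693 ≈ -0.74815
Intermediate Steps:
(6719 - 14719)/(39333 - 28640) = -8000/10693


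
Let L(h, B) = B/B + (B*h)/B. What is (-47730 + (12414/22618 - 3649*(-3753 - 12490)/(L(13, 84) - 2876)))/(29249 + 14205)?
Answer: -2215120928369/1406447720532 ≈ -1.5750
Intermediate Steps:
L(h, B) = 1 + h
(-47730 + (12414/22618 - 3649*(-3753 - 12490)/(L(13, 84) - 2876)))/(29249 + 14205) = (-47730 + (12414/22618 - 3649*(-3753 - 12490)/((1 + 13) - 2876)))/(29249 + 14205) = (-47730 + (12414*(1/22618) - 3649*(-16243/(14 - 2876))))/43454 = (-47730 + (6207/11309 - 3649/((-2862*(-1/16243)))))*(1/43454) = (-47730 + (6207/11309 - 3649/2862/16243))*(1/43454) = (-47730 + (6207/11309 - 3649*16243/2862))*(1/43454) = (-47730 + (6207/11309 - 59270707/2862))*(1/43454) = (-47730 - 670274661029/32366358)*(1/43454) = -2215120928369/32366358*1/43454 = -2215120928369/1406447720532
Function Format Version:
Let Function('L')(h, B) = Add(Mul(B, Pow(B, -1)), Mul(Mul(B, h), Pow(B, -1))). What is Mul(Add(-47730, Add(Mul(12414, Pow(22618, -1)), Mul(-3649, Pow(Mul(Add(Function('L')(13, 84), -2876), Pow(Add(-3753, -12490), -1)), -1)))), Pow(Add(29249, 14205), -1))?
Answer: Rational(-2215120928369, 1406447720532) ≈ -1.5750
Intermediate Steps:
Function('L')(h, B) = Add(1, h)
Mul(Add(-47730, Add(Mul(12414, Pow(22618, -1)), Mul(-3649, Pow(Mul(Add(Function('L')(13, 84), -2876), Pow(Add(-3753, -12490), -1)), -1)))), Pow(Add(29249, 14205), -1)) = Mul(Add(-47730, Add(Mul(12414, Pow(22618, -1)), Mul(-3649, Pow(Mul(Add(Add(1, 13), -2876), Pow(Add(-3753, -12490), -1)), -1)))), Pow(Add(29249, 14205), -1)) = Mul(Add(-47730, Add(Mul(12414, Rational(1, 22618)), Mul(-3649, Pow(Mul(Add(14, -2876), Pow(-16243, -1)), -1)))), Pow(43454, -1)) = Mul(Add(-47730, Add(Rational(6207, 11309), Mul(-3649, Pow(Mul(-2862, Rational(-1, 16243)), -1)))), Rational(1, 43454)) = Mul(Add(-47730, Add(Rational(6207, 11309), Mul(-3649, Pow(Rational(2862, 16243), -1)))), Rational(1, 43454)) = Mul(Add(-47730, Add(Rational(6207, 11309), Mul(-3649, Rational(16243, 2862)))), Rational(1, 43454)) = Mul(Add(-47730, Add(Rational(6207, 11309), Rational(-59270707, 2862))), Rational(1, 43454)) = Mul(Add(-47730, Rational(-670274661029, 32366358)), Rational(1, 43454)) = Mul(Rational(-2215120928369, 32366358), Rational(1, 43454)) = Rational(-2215120928369, 1406447720532)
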